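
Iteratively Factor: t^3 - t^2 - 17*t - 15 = (t + 3)*(t^2 - 4*t - 5) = (t + 1)*(t + 3)*(t - 5)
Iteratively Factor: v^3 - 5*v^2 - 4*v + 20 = (v - 2)*(v^2 - 3*v - 10) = (v - 5)*(v - 2)*(v + 2)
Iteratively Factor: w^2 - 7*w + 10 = (w - 2)*(w - 5)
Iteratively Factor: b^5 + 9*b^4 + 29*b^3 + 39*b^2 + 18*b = (b + 2)*(b^4 + 7*b^3 + 15*b^2 + 9*b) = (b + 1)*(b + 2)*(b^3 + 6*b^2 + 9*b) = (b + 1)*(b + 2)*(b + 3)*(b^2 + 3*b) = (b + 1)*(b + 2)*(b + 3)^2*(b)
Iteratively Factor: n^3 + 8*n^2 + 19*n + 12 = (n + 1)*(n^2 + 7*n + 12) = (n + 1)*(n + 4)*(n + 3)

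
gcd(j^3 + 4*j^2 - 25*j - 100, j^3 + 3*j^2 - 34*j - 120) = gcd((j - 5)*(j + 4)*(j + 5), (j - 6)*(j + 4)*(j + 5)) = j^2 + 9*j + 20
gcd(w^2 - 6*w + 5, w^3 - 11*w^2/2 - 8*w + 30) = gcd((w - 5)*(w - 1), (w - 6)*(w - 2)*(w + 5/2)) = 1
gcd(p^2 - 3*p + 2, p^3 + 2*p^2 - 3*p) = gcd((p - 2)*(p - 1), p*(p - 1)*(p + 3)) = p - 1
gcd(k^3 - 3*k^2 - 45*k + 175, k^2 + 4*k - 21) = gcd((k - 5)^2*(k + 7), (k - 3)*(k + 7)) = k + 7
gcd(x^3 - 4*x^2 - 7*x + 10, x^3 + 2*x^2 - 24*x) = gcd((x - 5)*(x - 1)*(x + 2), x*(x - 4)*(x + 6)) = 1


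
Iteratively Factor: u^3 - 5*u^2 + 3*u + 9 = (u + 1)*(u^2 - 6*u + 9) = (u - 3)*(u + 1)*(u - 3)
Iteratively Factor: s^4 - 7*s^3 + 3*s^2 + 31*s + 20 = (s + 1)*(s^3 - 8*s^2 + 11*s + 20) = (s - 4)*(s + 1)*(s^2 - 4*s - 5) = (s - 5)*(s - 4)*(s + 1)*(s + 1)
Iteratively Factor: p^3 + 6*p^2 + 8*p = (p + 2)*(p^2 + 4*p) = p*(p + 2)*(p + 4)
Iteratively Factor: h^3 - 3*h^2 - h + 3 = (h - 1)*(h^2 - 2*h - 3) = (h - 1)*(h + 1)*(h - 3)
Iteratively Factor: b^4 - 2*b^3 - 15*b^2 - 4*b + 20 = (b - 1)*(b^3 - b^2 - 16*b - 20) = (b - 1)*(b + 2)*(b^2 - 3*b - 10) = (b - 5)*(b - 1)*(b + 2)*(b + 2)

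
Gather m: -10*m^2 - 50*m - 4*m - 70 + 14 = -10*m^2 - 54*m - 56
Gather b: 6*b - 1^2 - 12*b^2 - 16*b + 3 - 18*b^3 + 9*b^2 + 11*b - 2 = -18*b^3 - 3*b^2 + b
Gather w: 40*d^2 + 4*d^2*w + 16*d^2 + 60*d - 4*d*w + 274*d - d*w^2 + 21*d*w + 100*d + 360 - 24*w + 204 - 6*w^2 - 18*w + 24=56*d^2 + 434*d + w^2*(-d - 6) + w*(4*d^2 + 17*d - 42) + 588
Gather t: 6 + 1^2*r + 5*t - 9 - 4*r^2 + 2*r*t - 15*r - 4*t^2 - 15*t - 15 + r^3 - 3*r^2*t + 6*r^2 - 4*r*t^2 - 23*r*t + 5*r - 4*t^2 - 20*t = r^3 + 2*r^2 - 9*r + t^2*(-4*r - 8) + t*(-3*r^2 - 21*r - 30) - 18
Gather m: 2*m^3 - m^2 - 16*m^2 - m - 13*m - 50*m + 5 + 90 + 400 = 2*m^3 - 17*m^2 - 64*m + 495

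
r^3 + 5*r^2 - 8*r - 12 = (r - 2)*(r + 1)*(r + 6)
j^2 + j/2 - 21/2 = (j - 3)*(j + 7/2)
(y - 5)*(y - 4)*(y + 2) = y^3 - 7*y^2 + 2*y + 40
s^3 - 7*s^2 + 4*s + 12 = (s - 6)*(s - 2)*(s + 1)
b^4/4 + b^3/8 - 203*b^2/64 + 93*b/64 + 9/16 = (b/4 + 1)*(b - 3)*(b - 3/4)*(b + 1/4)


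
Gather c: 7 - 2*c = 7 - 2*c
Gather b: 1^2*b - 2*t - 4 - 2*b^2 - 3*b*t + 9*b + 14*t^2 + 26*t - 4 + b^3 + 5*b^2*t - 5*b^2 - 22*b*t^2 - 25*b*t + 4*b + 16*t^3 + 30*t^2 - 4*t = b^3 + b^2*(5*t - 7) + b*(-22*t^2 - 28*t + 14) + 16*t^3 + 44*t^2 + 20*t - 8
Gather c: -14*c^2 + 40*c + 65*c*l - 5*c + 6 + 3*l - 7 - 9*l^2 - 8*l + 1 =-14*c^2 + c*(65*l + 35) - 9*l^2 - 5*l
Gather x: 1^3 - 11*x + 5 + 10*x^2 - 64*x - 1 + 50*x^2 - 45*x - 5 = 60*x^2 - 120*x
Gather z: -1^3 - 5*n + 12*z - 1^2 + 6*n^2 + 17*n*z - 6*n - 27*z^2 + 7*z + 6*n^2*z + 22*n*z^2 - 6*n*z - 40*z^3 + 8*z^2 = 6*n^2 - 11*n - 40*z^3 + z^2*(22*n - 19) + z*(6*n^2 + 11*n + 19) - 2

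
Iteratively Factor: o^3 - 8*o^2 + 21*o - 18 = (o - 3)*(o^2 - 5*o + 6) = (o - 3)^2*(o - 2)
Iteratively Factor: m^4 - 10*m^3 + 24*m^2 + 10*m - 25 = (m - 1)*(m^3 - 9*m^2 + 15*m + 25) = (m - 5)*(m - 1)*(m^2 - 4*m - 5) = (m - 5)^2*(m - 1)*(m + 1)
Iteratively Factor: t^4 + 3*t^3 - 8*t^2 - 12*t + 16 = (t - 1)*(t^3 + 4*t^2 - 4*t - 16) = (t - 1)*(t + 4)*(t^2 - 4) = (t - 2)*(t - 1)*(t + 4)*(t + 2)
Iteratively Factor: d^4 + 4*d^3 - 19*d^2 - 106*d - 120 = (d + 4)*(d^3 - 19*d - 30) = (d + 2)*(d + 4)*(d^2 - 2*d - 15) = (d - 5)*(d + 2)*(d + 4)*(d + 3)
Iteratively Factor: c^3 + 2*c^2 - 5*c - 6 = (c + 1)*(c^2 + c - 6) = (c + 1)*(c + 3)*(c - 2)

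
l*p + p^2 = p*(l + p)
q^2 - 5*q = q*(q - 5)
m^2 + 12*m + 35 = (m + 5)*(m + 7)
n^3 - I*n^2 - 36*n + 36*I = (n - 6)*(n + 6)*(n - I)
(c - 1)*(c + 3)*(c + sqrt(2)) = c^3 + sqrt(2)*c^2 + 2*c^2 - 3*c + 2*sqrt(2)*c - 3*sqrt(2)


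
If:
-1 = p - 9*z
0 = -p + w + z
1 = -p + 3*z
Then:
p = -1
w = -1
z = 0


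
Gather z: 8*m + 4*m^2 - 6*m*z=4*m^2 - 6*m*z + 8*m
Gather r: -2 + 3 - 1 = 0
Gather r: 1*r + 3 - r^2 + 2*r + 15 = -r^2 + 3*r + 18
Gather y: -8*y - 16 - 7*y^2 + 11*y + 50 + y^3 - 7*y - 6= y^3 - 7*y^2 - 4*y + 28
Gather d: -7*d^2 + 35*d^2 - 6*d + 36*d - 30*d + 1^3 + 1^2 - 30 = 28*d^2 - 28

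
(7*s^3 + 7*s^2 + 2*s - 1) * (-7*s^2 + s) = -49*s^5 - 42*s^4 - 7*s^3 + 9*s^2 - s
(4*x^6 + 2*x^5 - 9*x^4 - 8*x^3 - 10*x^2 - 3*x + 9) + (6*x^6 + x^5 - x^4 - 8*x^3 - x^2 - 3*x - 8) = 10*x^6 + 3*x^5 - 10*x^4 - 16*x^3 - 11*x^2 - 6*x + 1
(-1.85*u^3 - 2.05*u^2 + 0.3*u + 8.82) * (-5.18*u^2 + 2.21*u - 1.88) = 9.583*u^5 + 6.5305*u^4 - 2.6065*u^3 - 41.1706*u^2 + 18.9282*u - 16.5816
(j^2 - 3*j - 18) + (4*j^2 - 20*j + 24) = 5*j^2 - 23*j + 6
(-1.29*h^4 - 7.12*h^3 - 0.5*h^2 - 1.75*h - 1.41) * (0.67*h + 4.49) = -0.8643*h^5 - 10.5625*h^4 - 32.3038*h^3 - 3.4175*h^2 - 8.8022*h - 6.3309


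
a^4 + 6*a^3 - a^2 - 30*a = a*(a - 2)*(a + 3)*(a + 5)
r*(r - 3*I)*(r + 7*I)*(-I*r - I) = -I*r^4 + 4*r^3 - I*r^3 + 4*r^2 - 21*I*r^2 - 21*I*r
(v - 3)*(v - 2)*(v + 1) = v^3 - 4*v^2 + v + 6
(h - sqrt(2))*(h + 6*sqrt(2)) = h^2 + 5*sqrt(2)*h - 12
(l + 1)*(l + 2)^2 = l^3 + 5*l^2 + 8*l + 4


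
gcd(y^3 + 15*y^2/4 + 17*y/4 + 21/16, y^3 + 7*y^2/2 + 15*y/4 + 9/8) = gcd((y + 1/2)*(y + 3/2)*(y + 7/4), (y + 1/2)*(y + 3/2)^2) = y^2 + 2*y + 3/4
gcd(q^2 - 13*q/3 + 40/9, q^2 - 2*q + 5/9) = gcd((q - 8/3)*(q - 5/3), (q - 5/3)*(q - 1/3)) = q - 5/3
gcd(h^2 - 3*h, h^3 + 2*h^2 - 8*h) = h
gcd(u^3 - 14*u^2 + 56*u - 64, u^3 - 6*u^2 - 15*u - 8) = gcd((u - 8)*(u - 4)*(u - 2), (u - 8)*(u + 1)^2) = u - 8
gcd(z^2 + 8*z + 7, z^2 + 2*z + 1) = z + 1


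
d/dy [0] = 0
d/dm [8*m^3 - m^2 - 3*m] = 24*m^2 - 2*m - 3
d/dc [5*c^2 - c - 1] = 10*c - 1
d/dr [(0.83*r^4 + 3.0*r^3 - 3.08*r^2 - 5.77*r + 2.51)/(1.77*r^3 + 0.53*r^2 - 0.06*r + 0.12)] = (1.4691*r^6 + 0.879799999999996*r^5 + 6.8922*r^4 + 20.4642*r^3 - 9.0052*r^2 - 3.3998*r - 0.5418)/(3.1329*r^6 + 1.8762*r^5 + 0.0685*r^4 + 0.3612*r^3 + 0.1308*r^2 - 0.0144*r + 0.0144)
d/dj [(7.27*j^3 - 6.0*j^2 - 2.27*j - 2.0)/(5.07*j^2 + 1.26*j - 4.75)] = (36.8589*j^4 + 18.3204*j^3 - 99.6486*j^2 + 77.28*j + 13.3025)/(25.7049*j^4 + 12.7764*j^3 - 46.5774*j^2 - 11.97*j + 22.5625)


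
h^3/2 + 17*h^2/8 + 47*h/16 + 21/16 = (h/2 + 1/2)*(h + 3/2)*(h + 7/4)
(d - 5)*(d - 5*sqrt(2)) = d^2 - 5*sqrt(2)*d - 5*d + 25*sqrt(2)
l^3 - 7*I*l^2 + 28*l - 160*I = (l - 8*I)*(l - 4*I)*(l + 5*I)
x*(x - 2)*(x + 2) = x^3 - 4*x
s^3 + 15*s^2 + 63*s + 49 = (s + 1)*(s + 7)^2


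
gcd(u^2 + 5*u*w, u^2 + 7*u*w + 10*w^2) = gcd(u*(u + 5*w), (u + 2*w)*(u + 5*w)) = u + 5*w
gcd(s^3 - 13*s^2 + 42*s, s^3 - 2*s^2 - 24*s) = s^2 - 6*s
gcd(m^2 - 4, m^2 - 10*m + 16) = m - 2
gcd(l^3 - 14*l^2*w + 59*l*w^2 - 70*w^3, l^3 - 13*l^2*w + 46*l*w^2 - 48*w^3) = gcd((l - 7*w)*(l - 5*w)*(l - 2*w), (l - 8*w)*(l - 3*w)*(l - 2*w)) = -l + 2*w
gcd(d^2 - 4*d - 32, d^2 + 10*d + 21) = 1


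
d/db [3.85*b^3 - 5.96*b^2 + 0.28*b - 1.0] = 11.55*b^2 - 11.92*b + 0.28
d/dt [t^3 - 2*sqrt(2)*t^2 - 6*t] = 3*t^2 - 4*sqrt(2)*t - 6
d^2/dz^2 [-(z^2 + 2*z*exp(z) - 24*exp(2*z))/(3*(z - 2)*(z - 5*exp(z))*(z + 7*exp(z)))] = 2*(-22*z^6*exp(2*z) - z^6 - 33*z^5*exp(3*z) + 154*z^5*exp(2*z) - 6*z^5*exp(z) - 792*z^4*exp(4*z) + 264*z^4*exp(3*z) - 281*z^4*exp(2*z) - 385*z^3*exp(5*z) + 4026*z^3*exp(4*z) - 292*z^3*exp(3*z) + 352*z^3*exp(2*z) + 1540*z^2*exp(5*z) - 10284*z^2*exp(4*z) + 660*z^2*exp(3*z) - 132*z^2*exp(2*z) - 8120*z*exp(5*z) + 6600*z*exp(4*z) - 264*z*exp(3*z) + 29400*exp(6*z) + 1540*exp(5*z) - 1716*exp(4*z))/(3*(z^9 + 6*z^8*exp(z) - 6*z^8 - 93*z^7*exp(2*z) - 36*z^7*exp(z) + 12*z^7 - 412*z^6*exp(3*z) + 558*z^6*exp(2*z) + 72*z^6*exp(z) - 8*z^6 + 3255*z^5*exp(4*z) + 2472*z^5*exp(3*z) - 1116*z^5*exp(2*z) - 48*z^5*exp(z) + 7350*z^4*exp(5*z) - 19530*z^4*exp(4*z) - 4944*z^4*exp(3*z) + 744*z^4*exp(2*z) - 42875*z^3*exp(6*z) - 44100*z^3*exp(5*z) + 39060*z^3*exp(4*z) + 3296*z^3*exp(3*z) + 257250*z^2*exp(6*z) + 88200*z^2*exp(5*z) - 26040*z^2*exp(4*z) - 514500*z*exp(6*z) - 58800*z*exp(5*z) + 343000*exp(6*z)))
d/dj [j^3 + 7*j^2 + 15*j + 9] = 3*j^2 + 14*j + 15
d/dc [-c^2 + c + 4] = 1 - 2*c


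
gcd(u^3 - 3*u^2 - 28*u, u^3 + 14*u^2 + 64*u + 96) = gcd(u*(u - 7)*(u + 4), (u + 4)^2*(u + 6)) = u + 4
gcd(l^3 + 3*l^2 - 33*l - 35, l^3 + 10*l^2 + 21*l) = l + 7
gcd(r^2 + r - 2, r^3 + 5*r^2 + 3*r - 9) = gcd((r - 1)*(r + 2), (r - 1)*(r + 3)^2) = r - 1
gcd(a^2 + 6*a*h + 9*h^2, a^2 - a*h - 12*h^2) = a + 3*h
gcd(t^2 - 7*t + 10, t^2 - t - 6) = 1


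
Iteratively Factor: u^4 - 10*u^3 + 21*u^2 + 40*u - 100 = (u - 5)*(u^3 - 5*u^2 - 4*u + 20) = (u - 5)^2*(u^2 - 4) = (u - 5)^2*(u + 2)*(u - 2)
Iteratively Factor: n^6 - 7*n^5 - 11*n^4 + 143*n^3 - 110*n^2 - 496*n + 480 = (n - 1)*(n^5 - 6*n^4 - 17*n^3 + 126*n^2 + 16*n - 480) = (n - 4)*(n - 1)*(n^4 - 2*n^3 - 25*n^2 + 26*n + 120) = (n - 4)*(n - 3)*(n - 1)*(n^3 + n^2 - 22*n - 40) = (n - 5)*(n - 4)*(n - 3)*(n - 1)*(n^2 + 6*n + 8) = (n - 5)*(n - 4)*(n - 3)*(n - 1)*(n + 4)*(n + 2)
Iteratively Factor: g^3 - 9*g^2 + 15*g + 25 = (g - 5)*(g^2 - 4*g - 5) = (g - 5)^2*(g + 1)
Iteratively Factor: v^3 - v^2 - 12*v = (v)*(v^2 - v - 12) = v*(v - 4)*(v + 3)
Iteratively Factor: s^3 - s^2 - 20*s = (s)*(s^2 - s - 20) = s*(s - 5)*(s + 4)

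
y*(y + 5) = y^2 + 5*y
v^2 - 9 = (v - 3)*(v + 3)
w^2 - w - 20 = (w - 5)*(w + 4)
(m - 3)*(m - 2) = m^2 - 5*m + 6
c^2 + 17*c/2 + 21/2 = (c + 3/2)*(c + 7)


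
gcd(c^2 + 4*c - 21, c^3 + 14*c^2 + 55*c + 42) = c + 7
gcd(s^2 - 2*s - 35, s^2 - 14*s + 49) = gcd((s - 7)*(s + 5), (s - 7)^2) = s - 7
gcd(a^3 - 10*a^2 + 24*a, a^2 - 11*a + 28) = a - 4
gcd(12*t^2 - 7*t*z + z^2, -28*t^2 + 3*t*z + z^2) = -4*t + z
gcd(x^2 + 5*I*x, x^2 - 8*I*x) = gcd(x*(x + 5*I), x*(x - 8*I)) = x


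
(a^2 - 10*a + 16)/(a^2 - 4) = (a - 8)/(a + 2)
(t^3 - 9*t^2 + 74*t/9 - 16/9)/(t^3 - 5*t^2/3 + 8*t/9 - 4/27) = 3*(t - 8)/(3*t - 2)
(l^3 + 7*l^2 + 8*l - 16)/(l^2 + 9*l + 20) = (l^2 + 3*l - 4)/(l + 5)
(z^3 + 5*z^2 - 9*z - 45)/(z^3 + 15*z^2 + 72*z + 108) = (z^2 + 2*z - 15)/(z^2 + 12*z + 36)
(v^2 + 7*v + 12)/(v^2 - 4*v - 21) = (v + 4)/(v - 7)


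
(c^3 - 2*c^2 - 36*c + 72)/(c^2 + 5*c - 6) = (c^2 - 8*c + 12)/(c - 1)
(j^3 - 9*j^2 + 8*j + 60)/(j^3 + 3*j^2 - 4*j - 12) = (j^2 - 11*j + 30)/(j^2 + j - 6)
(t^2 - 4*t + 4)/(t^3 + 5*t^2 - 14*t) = (t - 2)/(t*(t + 7))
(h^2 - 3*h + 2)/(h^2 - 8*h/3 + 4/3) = 3*(h - 1)/(3*h - 2)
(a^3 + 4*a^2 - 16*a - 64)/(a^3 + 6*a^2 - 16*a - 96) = (a + 4)/(a + 6)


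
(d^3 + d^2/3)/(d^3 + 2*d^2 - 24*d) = d*(3*d + 1)/(3*(d^2 + 2*d - 24))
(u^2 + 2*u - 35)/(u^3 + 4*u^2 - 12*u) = (u^2 + 2*u - 35)/(u*(u^2 + 4*u - 12))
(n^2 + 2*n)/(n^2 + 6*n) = (n + 2)/(n + 6)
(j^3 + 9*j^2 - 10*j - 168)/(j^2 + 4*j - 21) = (j^2 + 2*j - 24)/(j - 3)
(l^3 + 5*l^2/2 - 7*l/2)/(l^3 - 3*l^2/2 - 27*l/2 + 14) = l/(l - 4)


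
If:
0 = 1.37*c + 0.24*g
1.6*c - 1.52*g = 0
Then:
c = 0.00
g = 0.00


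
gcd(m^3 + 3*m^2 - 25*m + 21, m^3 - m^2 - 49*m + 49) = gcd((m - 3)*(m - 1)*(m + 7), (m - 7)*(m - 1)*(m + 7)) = m^2 + 6*m - 7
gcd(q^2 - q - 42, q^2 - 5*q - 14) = q - 7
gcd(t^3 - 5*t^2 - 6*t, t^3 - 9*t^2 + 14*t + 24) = t^2 - 5*t - 6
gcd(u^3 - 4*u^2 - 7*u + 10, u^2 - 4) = u + 2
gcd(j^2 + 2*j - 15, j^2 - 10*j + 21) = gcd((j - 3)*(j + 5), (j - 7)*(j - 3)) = j - 3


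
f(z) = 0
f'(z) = 0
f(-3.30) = 0.00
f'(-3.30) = 0.00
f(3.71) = 0.00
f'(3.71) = 0.00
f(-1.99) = 0.00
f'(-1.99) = 0.00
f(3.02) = 0.00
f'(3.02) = 0.00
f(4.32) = 0.00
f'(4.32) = 0.00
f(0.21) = 0.00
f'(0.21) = 0.00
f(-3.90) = 0.00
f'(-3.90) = 0.00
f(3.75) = 0.00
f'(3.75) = 0.00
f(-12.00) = 0.00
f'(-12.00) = 0.00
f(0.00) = 0.00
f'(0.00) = 0.00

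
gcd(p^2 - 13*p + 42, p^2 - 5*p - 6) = p - 6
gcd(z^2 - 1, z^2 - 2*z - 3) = z + 1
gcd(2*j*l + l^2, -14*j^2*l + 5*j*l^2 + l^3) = l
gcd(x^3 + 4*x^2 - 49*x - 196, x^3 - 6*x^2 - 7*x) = x - 7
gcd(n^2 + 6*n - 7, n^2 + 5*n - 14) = n + 7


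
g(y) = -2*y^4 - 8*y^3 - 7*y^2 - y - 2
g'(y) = -8*y^3 - 24*y^2 - 14*y - 1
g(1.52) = -58.46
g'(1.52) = -105.82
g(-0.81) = -2.39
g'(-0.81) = -1.15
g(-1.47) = 0.42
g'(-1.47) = -6.87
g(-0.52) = -2.39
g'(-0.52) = 0.92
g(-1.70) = 2.07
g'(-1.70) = -7.26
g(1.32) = -39.99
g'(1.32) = -79.70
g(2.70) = -319.48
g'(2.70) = -371.22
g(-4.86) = -359.92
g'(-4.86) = 418.50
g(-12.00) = -28646.00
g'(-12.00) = 10535.00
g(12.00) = -56318.00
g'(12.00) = -17449.00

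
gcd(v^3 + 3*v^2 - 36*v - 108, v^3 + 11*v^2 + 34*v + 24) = v + 6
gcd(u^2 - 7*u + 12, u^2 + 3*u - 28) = u - 4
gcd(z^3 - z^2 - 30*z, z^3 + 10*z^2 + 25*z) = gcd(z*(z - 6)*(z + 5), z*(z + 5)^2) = z^2 + 5*z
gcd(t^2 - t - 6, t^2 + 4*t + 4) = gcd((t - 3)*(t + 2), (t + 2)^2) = t + 2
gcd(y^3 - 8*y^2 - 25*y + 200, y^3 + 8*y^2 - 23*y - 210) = y - 5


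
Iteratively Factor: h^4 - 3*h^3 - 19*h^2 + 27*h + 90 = (h - 3)*(h^3 - 19*h - 30) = (h - 3)*(h + 3)*(h^2 - 3*h - 10) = (h - 3)*(h + 2)*(h + 3)*(h - 5)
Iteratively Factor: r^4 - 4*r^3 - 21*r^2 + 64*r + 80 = (r + 1)*(r^3 - 5*r^2 - 16*r + 80) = (r - 4)*(r + 1)*(r^2 - r - 20) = (r - 4)*(r + 1)*(r + 4)*(r - 5)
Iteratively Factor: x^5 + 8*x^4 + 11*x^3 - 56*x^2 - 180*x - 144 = (x - 3)*(x^4 + 11*x^3 + 44*x^2 + 76*x + 48) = (x - 3)*(x + 2)*(x^3 + 9*x^2 + 26*x + 24) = (x - 3)*(x + 2)*(x + 3)*(x^2 + 6*x + 8) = (x - 3)*(x + 2)^2*(x + 3)*(x + 4)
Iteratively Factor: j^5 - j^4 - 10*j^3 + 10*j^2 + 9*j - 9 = (j - 3)*(j^4 + 2*j^3 - 4*j^2 - 2*j + 3) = (j - 3)*(j + 3)*(j^3 - j^2 - j + 1) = (j - 3)*(j - 1)*(j + 3)*(j^2 - 1) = (j - 3)*(j - 1)^2*(j + 3)*(j + 1)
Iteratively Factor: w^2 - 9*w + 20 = (w - 4)*(w - 5)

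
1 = 1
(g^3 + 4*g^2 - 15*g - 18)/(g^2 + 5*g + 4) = (g^2 + 3*g - 18)/(g + 4)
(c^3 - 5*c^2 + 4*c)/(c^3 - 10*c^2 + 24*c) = (c - 1)/(c - 6)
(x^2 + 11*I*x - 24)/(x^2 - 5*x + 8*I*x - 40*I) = (x + 3*I)/(x - 5)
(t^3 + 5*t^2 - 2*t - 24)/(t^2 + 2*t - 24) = (t^3 + 5*t^2 - 2*t - 24)/(t^2 + 2*t - 24)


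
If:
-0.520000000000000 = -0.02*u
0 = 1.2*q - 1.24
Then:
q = 1.03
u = 26.00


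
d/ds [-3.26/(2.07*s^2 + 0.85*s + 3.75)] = (13.4964*s + 2.771)/(2.07*s^2 + 0.85*s + 3.75)^2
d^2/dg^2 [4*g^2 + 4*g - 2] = 8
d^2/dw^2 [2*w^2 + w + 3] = 4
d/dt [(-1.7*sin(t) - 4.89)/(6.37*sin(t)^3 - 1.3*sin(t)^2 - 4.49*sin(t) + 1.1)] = (21.658*sin(t)^3 + 91.2379*sin(t)^2 - 12.714*sin(t) - 23.8261)*cos(t)/(40.5769*sin(t)^6 - 16.562*sin(t)^5 - 55.5126*sin(t)^4 + 25.688*sin(t)^3 + 17.3001*sin(t)^2 - 9.878*sin(t) + 1.21)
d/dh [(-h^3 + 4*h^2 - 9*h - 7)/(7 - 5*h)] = (10*h^3 - 41*h^2 + 56*h - 98)/(25*h^2 - 70*h + 49)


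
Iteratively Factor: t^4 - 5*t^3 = (t)*(t^3 - 5*t^2) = t^2*(t^2 - 5*t) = t^3*(t - 5)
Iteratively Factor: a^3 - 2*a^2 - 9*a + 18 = (a - 2)*(a^2 - 9) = (a - 2)*(a + 3)*(a - 3)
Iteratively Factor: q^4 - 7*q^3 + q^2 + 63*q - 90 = (q - 3)*(q^3 - 4*q^2 - 11*q + 30) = (q - 3)*(q + 3)*(q^2 - 7*q + 10) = (q - 5)*(q - 3)*(q + 3)*(q - 2)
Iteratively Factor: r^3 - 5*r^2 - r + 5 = (r - 5)*(r^2 - 1) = (r - 5)*(r + 1)*(r - 1)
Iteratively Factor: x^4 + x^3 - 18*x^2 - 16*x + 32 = (x - 1)*(x^3 + 2*x^2 - 16*x - 32) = (x - 1)*(x + 4)*(x^2 - 2*x - 8) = (x - 4)*(x - 1)*(x + 4)*(x + 2)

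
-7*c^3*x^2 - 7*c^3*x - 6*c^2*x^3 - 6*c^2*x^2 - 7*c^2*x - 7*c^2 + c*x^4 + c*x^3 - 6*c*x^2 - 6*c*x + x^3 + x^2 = (-7*c + x)*(c + x)*(x + 1)*(c*x + 1)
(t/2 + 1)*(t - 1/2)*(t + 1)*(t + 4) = t^4/2 + 13*t^3/4 + 21*t^2/4 + t/2 - 2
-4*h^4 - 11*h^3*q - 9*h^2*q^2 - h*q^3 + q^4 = (-4*h + q)*(h + q)^3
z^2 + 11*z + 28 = (z + 4)*(z + 7)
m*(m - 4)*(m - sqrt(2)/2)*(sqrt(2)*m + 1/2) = sqrt(2)*m^4 - 4*sqrt(2)*m^3 - m^3/2 - sqrt(2)*m^2/4 + 2*m^2 + sqrt(2)*m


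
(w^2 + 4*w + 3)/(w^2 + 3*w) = (w + 1)/w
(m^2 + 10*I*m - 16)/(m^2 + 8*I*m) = (m + 2*I)/m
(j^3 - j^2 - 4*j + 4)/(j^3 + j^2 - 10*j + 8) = (j + 2)/(j + 4)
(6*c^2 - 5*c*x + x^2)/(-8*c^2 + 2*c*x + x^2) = (-3*c + x)/(4*c + x)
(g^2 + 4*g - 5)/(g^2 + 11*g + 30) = (g - 1)/(g + 6)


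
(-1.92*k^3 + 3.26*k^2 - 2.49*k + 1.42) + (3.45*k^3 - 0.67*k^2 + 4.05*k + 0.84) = 1.53*k^3 + 2.59*k^2 + 1.56*k + 2.26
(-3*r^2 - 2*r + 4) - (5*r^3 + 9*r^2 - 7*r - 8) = -5*r^3 - 12*r^2 + 5*r + 12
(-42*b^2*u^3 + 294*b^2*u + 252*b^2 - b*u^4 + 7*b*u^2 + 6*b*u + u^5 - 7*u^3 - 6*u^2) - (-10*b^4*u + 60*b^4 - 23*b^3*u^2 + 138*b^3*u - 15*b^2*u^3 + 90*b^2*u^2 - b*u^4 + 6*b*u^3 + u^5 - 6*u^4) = 10*b^4*u - 60*b^4 + 23*b^3*u^2 - 138*b^3*u - 27*b^2*u^3 - 90*b^2*u^2 + 294*b^2*u + 252*b^2 - 6*b*u^3 + 7*b*u^2 + 6*b*u + 6*u^4 - 7*u^3 - 6*u^2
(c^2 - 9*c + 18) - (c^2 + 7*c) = 18 - 16*c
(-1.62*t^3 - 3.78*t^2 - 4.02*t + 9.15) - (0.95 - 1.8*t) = -1.62*t^3 - 3.78*t^2 - 2.22*t + 8.2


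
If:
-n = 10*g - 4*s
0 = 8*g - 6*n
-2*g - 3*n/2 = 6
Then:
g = -3/2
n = -2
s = -17/4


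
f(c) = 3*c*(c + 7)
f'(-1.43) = 12.42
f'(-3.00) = 3.00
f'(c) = 6*c + 21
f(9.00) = 432.00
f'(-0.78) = 16.32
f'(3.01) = 39.06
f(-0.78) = -14.55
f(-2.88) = -35.60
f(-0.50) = -9.75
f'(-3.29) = 1.26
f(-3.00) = -36.00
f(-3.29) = -36.62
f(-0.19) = -3.88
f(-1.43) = -23.90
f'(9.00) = 75.00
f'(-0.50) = 18.00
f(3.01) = 90.39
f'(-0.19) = 19.86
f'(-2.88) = 3.72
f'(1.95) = 32.70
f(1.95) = 52.36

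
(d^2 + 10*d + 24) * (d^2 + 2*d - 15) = d^4 + 12*d^3 + 29*d^2 - 102*d - 360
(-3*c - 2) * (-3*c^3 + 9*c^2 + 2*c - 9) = 9*c^4 - 21*c^3 - 24*c^2 + 23*c + 18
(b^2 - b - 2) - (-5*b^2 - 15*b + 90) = 6*b^2 + 14*b - 92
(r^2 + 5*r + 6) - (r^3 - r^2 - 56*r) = -r^3 + 2*r^2 + 61*r + 6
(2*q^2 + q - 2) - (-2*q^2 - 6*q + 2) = 4*q^2 + 7*q - 4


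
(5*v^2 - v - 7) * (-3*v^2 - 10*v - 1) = -15*v^4 - 47*v^3 + 26*v^2 + 71*v + 7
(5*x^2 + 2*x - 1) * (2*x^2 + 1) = 10*x^4 + 4*x^3 + 3*x^2 + 2*x - 1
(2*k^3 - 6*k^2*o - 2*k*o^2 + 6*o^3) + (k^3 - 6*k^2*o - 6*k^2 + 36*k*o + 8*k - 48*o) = 3*k^3 - 12*k^2*o - 6*k^2 - 2*k*o^2 + 36*k*o + 8*k + 6*o^3 - 48*o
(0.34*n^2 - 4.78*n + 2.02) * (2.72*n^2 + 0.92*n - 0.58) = 0.9248*n^4 - 12.6888*n^3 + 0.8996*n^2 + 4.6308*n - 1.1716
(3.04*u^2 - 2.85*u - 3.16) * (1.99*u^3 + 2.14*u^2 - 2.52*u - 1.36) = 6.0496*u^5 + 0.8341*u^4 - 20.0482*u^3 - 3.7148*u^2 + 11.8392*u + 4.2976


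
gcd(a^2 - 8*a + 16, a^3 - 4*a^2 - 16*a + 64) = a^2 - 8*a + 16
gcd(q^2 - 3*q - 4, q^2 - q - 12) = q - 4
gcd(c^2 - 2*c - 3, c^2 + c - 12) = c - 3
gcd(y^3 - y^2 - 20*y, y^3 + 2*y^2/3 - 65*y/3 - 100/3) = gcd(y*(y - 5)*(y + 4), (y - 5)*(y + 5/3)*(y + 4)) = y^2 - y - 20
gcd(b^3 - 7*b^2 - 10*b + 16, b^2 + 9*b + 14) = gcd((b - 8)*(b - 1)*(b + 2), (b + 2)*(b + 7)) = b + 2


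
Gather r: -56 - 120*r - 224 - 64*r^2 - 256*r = -64*r^2 - 376*r - 280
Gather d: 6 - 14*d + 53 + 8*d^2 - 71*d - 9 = 8*d^2 - 85*d + 50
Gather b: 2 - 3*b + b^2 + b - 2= b^2 - 2*b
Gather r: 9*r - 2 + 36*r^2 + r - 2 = 36*r^2 + 10*r - 4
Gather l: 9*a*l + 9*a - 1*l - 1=9*a + l*(9*a - 1) - 1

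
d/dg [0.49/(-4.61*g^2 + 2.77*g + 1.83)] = (4.5178*g - 1.3573)/(-4.61*g^2 + 2.77*g + 1.83)^2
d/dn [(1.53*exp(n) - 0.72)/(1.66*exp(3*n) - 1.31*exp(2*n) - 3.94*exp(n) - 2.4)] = (-5.0796*exp(3*n) + 5.5899*exp(2*n) - 1.8864*exp(n) - 6.5088)*exp(n)/(2.7556*exp(6*n) - 4.3492*exp(5*n) - 11.3647*exp(4*n) + 2.3548*exp(3*n) + 21.8116*exp(2*n) + 18.912*exp(n) + 5.76)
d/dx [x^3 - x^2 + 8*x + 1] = 3*x^2 - 2*x + 8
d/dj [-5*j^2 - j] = -10*j - 1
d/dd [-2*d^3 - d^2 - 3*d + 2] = -6*d^2 - 2*d - 3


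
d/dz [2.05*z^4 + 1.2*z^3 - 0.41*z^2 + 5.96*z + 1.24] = 8.2*z^3 + 3.6*z^2 - 0.82*z + 5.96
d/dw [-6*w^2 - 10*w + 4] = -12*w - 10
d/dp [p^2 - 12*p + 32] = 2*p - 12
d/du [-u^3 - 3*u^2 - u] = -3*u^2 - 6*u - 1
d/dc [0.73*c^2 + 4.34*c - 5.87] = 1.46*c + 4.34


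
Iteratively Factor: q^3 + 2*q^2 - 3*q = (q)*(q^2 + 2*q - 3) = q*(q - 1)*(q + 3)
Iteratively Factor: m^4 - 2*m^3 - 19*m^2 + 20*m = (m + 4)*(m^3 - 6*m^2 + 5*m) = (m - 1)*(m + 4)*(m^2 - 5*m) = m*(m - 1)*(m + 4)*(m - 5)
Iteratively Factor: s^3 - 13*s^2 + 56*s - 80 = (s - 5)*(s^2 - 8*s + 16) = (s - 5)*(s - 4)*(s - 4)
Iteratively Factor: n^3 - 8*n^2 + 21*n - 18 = (n - 2)*(n^2 - 6*n + 9) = (n - 3)*(n - 2)*(n - 3)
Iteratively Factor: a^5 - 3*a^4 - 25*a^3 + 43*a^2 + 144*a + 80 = (a + 1)*(a^4 - 4*a^3 - 21*a^2 + 64*a + 80) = (a + 1)^2*(a^3 - 5*a^2 - 16*a + 80) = (a - 4)*(a + 1)^2*(a^2 - a - 20) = (a - 5)*(a - 4)*(a + 1)^2*(a + 4)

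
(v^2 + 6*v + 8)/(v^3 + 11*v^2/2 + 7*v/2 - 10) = 2*(v + 2)/(2*v^2 + 3*v - 5)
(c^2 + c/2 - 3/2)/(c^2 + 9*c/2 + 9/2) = (c - 1)/(c + 3)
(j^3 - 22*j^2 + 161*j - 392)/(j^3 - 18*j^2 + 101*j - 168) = (j - 7)/(j - 3)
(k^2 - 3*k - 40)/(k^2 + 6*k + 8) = (k^2 - 3*k - 40)/(k^2 + 6*k + 8)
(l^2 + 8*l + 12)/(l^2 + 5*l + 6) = (l + 6)/(l + 3)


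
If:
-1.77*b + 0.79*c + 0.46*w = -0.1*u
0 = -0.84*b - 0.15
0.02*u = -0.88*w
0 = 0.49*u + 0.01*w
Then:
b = -0.18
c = -0.40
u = 0.00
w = 0.00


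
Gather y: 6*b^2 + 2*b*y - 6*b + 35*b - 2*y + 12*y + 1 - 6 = 6*b^2 + 29*b + y*(2*b + 10) - 5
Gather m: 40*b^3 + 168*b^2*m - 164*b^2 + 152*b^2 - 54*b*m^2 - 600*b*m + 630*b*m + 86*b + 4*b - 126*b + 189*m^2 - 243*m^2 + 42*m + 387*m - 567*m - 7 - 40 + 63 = 40*b^3 - 12*b^2 - 36*b + m^2*(-54*b - 54) + m*(168*b^2 + 30*b - 138) + 16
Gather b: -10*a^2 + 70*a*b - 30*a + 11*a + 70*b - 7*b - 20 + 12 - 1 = -10*a^2 - 19*a + b*(70*a + 63) - 9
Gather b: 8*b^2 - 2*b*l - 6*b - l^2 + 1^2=8*b^2 + b*(-2*l - 6) - l^2 + 1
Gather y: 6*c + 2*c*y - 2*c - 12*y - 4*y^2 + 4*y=4*c - 4*y^2 + y*(2*c - 8)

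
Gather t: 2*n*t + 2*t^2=2*n*t + 2*t^2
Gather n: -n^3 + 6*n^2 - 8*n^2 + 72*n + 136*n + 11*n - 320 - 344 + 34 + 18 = -n^3 - 2*n^2 + 219*n - 612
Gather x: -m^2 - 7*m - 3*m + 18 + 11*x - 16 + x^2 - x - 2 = -m^2 - 10*m + x^2 + 10*x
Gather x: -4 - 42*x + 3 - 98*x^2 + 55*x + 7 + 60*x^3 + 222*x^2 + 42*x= 60*x^3 + 124*x^2 + 55*x + 6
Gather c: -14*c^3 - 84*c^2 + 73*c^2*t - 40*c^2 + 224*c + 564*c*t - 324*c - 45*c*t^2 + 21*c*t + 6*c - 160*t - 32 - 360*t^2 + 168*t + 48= -14*c^3 + c^2*(73*t - 124) + c*(-45*t^2 + 585*t - 94) - 360*t^2 + 8*t + 16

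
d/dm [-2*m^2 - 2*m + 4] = -4*m - 2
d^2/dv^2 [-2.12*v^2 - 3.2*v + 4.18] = -4.24000000000000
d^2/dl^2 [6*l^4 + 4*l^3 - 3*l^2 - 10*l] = 72*l^2 + 24*l - 6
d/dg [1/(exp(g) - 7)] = -exp(g)/(exp(g) - 7)^2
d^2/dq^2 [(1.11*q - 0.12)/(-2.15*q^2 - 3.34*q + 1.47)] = (-(1.11*q - 0.12)*(4.3*q + 3.34)*(8.6*q + 6.68) + (14.319*q + 6.8988)*(2.15*q^2 + 3.34*q - 1.47))/(2.15*q^2 + 3.34*q - 1.47)^3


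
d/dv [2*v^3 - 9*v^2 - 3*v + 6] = 6*v^2 - 18*v - 3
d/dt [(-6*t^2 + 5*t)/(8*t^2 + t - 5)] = (-46*t^2 + 60*t - 25)/(64*t^4 + 16*t^3 - 79*t^2 - 10*t + 25)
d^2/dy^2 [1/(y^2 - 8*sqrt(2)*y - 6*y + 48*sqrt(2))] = 2*(-y^2 + 6*y + 8*sqrt(2)*y + 4*(-y + 3 + 4*sqrt(2))^2 - 48*sqrt(2))/(y^2 - 8*sqrt(2)*y - 6*y + 48*sqrt(2))^3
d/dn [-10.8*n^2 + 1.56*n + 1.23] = 1.56 - 21.6*n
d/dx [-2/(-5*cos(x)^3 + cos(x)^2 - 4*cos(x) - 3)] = 2*(15*cos(x)^2 - 2*cos(x) + 4)*sin(x)/(5*cos(x)^3 - cos(x)^2 + 4*cos(x) + 3)^2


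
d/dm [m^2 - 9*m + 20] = 2*m - 9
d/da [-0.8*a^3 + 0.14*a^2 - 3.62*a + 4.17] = -2.4*a^2 + 0.28*a - 3.62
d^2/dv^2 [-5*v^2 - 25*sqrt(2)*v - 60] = -10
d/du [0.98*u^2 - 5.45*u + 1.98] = 1.96*u - 5.45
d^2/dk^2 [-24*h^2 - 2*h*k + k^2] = 2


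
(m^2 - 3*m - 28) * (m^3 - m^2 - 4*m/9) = m^5 - 4*m^4 - 229*m^3/9 + 88*m^2/3 + 112*m/9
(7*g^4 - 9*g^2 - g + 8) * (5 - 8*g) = -56*g^5 + 35*g^4 + 72*g^3 - 37*g^2 - 69*g + 40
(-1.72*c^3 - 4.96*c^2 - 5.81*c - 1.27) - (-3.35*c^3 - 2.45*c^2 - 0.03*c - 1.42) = 1.63*c^3 - 2.51*c^2 - 5.78*c + 0.15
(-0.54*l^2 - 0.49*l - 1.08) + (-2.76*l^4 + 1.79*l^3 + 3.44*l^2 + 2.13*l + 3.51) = -2.76*l^4 + 1.79*l^3 + 2.9*l^2 + 1.64*l + 2.43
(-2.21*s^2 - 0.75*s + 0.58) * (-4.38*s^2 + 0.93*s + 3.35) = 9.6798*s^4 + 1.2297*s^3 - 10.6414*s^2 - 1.9731*s + 1.943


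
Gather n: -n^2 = -n^2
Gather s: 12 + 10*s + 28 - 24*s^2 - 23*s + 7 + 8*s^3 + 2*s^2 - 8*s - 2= 8*s^3 - 22*s^2 - 21*s + 45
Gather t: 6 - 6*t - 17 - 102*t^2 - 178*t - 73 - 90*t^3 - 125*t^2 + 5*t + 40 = -90*t^3 - 227*t^2 - 179*t - 44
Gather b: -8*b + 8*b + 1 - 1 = 0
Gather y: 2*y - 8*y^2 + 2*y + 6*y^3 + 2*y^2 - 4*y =6*y^3 - 6*y^2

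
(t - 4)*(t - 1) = t^2 - 5*t + 4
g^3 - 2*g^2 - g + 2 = (g - 2)*(g - 1)*(g + 1)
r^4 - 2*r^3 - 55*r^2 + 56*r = r*(r - 8)*(r - 1)*(r + 7)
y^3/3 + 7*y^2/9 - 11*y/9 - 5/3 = (y/3 + 1)*(y - 5/3)*(y + 1)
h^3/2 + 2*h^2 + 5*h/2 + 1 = (h/2 + 1)*(h + 1)^2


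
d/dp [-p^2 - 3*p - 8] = -2*p - 3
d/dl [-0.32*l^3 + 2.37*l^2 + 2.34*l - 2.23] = -0.96*l^2 + 4.74*l + 2.34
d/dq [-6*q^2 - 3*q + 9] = -12*q - 3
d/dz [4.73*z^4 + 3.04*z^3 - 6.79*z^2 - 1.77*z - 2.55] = 18.92*z^3 + 9.12*z^2 - 13.58*z - 1.77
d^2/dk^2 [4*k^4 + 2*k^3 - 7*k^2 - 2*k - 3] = 48*k^2 + 12*k - 14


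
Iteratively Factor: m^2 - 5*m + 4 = (m - 4)*(m - 1)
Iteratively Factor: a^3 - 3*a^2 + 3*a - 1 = (a - 1)*(a^2 - 2*a + 1) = (a - 1)^2*(a - 1)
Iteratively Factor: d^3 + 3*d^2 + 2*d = (d)*(d^2 + 3*d + 2) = d*(d + 1)*(d + 2)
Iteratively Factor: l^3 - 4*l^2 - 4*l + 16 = (l - 4)*(l^2 - 4) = (l - 4)*(l + 2)*(l - 2)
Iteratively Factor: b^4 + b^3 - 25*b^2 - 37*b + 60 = (b - 5)*(b^3 + 6*b^2 + 5*b - 12) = (b - 5)*(b + 3)*(b^2 + 3*b - 4) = (b - 5)*(b + 3)*(b + 4)*(b - 1)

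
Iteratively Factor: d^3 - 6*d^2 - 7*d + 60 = (d - 4)*(d^2 - 2*d - 15) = (d - 5)*(d - 4)*(d + 3)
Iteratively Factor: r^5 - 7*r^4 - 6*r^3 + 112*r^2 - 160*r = (r)*(r^4 - 7*r^3 - 6*r^2 + 112*r - 160) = r*(r - 2)*(r^3 - 5*r^2 - 16*r + 80) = r*(r - 2)*(r + 4)*(r^2 - 9*r + 20) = r*(r - 5)*(r - 2)*(r + 4)*(r - 4)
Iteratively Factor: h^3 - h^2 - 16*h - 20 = (h + 2)*(h^2 - 3*h - 10) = (h - 5)*(h + 2)*(h + 2)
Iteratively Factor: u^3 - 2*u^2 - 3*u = (u - 3)*(u^2 + u) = u*(u - 3)*(u + 1)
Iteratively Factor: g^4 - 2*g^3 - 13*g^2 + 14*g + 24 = (g - 2)*(g^3 - 13*g - 12) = (g - 2)*(g + 3)*(g^2 - 3*g - 4) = (g - 2)*(g + 1)*(g + 3)*(g - 4)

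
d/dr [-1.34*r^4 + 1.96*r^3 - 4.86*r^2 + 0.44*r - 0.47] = -5.36*r^3 + 5.88*r^2 - 9.72*r + 0.44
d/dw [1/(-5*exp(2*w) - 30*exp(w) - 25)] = 2*(exp(w) + 3)*exp(w)/(5*(exp(2*w) + 6*exp(w) + 5)^2)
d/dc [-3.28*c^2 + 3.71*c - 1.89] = 3.71 - 6.56*c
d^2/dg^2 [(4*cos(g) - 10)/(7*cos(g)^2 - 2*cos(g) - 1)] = 8*(441*(1 - cos(2*g))^2*cos(g) - 476*(1 - cos(2*g))^2 - 935*cos(g) - 598*cos(2*g) + 441*cos(3*g) - 98*cos(5*g) + 1542)/(4*cos(g) - 7*cos(2*g) - 5)^3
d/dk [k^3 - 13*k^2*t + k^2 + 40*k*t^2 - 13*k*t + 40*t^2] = 3*k^2 - 26*k*t + 2*k + 40*t^2 - 13*t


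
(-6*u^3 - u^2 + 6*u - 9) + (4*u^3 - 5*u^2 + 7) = -2*u^3 - 6*u^2 + 6*u - 2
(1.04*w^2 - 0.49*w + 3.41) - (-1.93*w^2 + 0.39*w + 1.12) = 2.97*w^2 - 0.88*w + 2.29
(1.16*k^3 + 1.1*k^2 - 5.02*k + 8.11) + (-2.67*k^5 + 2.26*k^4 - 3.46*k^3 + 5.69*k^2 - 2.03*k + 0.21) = -2.67*k^5 + 2.26*k^4 - 2.3*k^3 + 6.79*k^2 - 7.05*k + 8.32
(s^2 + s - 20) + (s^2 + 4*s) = 2*s^2 + 5*s - 20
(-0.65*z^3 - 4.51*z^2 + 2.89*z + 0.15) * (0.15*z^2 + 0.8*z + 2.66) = -0.0975*z^5 - 1.1965*z^4 - 4.9035*z^3 - 9.6621*z^2 + 7.8074*z + 0.399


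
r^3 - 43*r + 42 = (r - 6)*(r - 1)*(r + 7)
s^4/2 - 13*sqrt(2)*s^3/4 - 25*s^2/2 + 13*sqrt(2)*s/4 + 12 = (s/2 + 1/2)*(s - 1)*(s - 8*sqrt(2))*(s + 3*sqrt(2)/2)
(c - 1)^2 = c^2 - 2*c + 1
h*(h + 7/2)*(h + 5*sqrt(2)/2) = h^3 + 7*h^2/2 + 5*sqrt(2)*h^2/2 + 35*sqrt(2)*h/4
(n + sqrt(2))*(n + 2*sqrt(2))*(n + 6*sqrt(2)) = n^3 + 9*sqrt(2)*n^2 + 40*n + 24*sqrt(2)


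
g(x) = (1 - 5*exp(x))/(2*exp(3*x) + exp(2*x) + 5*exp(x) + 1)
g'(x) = (1 - 5*exp(x))*(-6*exp(3*x) - 2*exp(2*x) - 5*exp(x))/(2*exp(3*x) + exp(2*x) + 5*exp(x) + 1)^2 - 5*exp(x)/(2*exp(3*x) + exp(2*x) + 5*exp(x) + 1) = (20*exp(3*x) - exp(2*x) - 2*exp(x) - 10)*exp(x)/(4*exp(6*x) + 4*exp(5*x) + 21*exp(4*x) + 14*exp(3*x) + 27*exp(2*x) + 10*exp(x) + 1)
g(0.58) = -0.32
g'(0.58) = 0.29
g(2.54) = -0.01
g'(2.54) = 0.03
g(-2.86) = 0.55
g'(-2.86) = -0.35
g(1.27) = -0.14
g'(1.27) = 0.21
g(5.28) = -0.00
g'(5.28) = 0.00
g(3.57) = -0.00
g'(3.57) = 0.00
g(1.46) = -0.10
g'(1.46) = 0.17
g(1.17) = -0.16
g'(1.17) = 0.23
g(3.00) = -0.00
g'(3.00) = 0.01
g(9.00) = 0.00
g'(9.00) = 0.00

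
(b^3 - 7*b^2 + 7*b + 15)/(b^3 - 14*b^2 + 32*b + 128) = (b^3 - 7*b^2 + 7*b + 15)/(b^3 - 14*b^2 + 32*b + 128)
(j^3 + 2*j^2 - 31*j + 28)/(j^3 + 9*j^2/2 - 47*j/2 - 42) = 2*(j - 1)/(2*j + 3)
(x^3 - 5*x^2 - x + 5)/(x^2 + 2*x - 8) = (x^3 - 5*x^2 - x + 5)/(x^2 + 2*x - 8)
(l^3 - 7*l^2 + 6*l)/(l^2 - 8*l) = (l^2 - 7*l + 6)/(l - 8)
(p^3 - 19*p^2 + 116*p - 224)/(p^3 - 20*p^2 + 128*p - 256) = (p - 7)/(p - 8)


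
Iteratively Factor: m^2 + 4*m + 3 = (m + 1)*(m + 3)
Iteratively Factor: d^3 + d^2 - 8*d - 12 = (d - 3)*(d^2 + 4*d + 4) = (d - 3)*(d + 2)*(d + 2)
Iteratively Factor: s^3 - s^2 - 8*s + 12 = (s - 2)*(s^2 + s - 6) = (s - 2)*(s + 3)*(s - 2)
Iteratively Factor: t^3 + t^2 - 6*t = (t - 2)*(t^2 + 3*t) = (t - 2)*(t + 3)*(t)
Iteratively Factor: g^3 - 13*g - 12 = (g + 3)*(g^2 - 3*g - 4) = (g - 4)*(g + 3)*(g + 1)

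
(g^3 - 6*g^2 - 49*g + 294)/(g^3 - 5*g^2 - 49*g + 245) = (g - 6)/(g - 5)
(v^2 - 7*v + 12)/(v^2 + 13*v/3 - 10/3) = 3*(v^2 - 7*v + 12)/(3*v^2 + 13*v - 10)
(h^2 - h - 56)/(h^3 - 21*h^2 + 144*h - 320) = (h + 7)/(h^2 - 13*h + 40)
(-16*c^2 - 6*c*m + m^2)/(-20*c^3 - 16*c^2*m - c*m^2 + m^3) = (8*c - m)/(10*c^2 + 3*c*m - m^2)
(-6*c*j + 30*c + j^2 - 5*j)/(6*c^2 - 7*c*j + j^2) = (5 - j)/(c - j)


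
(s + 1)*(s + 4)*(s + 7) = s^3 + 12*s^2 + 39*s + 28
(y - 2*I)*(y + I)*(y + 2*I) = y^3 + I*y^2 + 4*y + 4*I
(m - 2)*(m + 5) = m^2 + 3*m - 10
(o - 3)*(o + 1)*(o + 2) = o^3 - 7*o - 6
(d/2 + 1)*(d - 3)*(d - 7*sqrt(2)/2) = d^3/2 - 7*sqrt(2)*d^2/4 - d^2/2 - 3*d + 7*sqrt(2)*d/4 + 21*sqrt(2)/2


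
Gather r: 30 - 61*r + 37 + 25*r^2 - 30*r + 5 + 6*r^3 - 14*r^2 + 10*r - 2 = 6*r^3 + 11*r^2 - 81*r + 70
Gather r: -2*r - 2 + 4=2 - 2*r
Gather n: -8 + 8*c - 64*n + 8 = 8*c - 64*n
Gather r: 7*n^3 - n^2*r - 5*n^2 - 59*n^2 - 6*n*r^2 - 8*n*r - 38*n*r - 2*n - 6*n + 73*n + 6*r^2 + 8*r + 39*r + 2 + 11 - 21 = 7*n^3 - 64*n^2 + 65*n + r^2*(6 - 6*n) + r*(-n^2 - 46*n + 47) - 8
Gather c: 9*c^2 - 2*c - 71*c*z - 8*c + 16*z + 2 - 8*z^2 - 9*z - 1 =9*c^2 + c*(-71*z - 10) - 8*z^2 + 7*z + 1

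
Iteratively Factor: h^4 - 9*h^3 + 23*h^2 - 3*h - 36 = (h - 3)*(h^3 - 6*h^2 + 5*h + 12) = (h - 3)*(h + 1)*(h^2 - 7*h + 12) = (h - 4)*(h - 3)*(h + 1)*(h - 3)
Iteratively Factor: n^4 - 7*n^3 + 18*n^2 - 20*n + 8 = (n - 1)*(n^3 - 6*n^2 + 12*n - 8) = (n - 2)*(n - 1)*(n^2 - 4*n + 4) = (n - 2)^2*(n - 1)*(n - 2)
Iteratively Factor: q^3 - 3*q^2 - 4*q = (q - 4)*(q^2 + q) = (q - 4)*(q + 1)*(q)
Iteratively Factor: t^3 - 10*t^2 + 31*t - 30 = (t - 3)*(t^2 - 7*t + 10) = (t - 3)*(t - 2)*(t - 5)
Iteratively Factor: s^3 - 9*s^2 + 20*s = (s - 5)*(s^2 - 4*s) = (s - 5)*(s - 4)*(s)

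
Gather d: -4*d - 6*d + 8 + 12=20 - 10*d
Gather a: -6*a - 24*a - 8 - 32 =-30*a - 40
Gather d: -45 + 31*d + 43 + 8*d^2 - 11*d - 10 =8*d^2 + 20*d - 12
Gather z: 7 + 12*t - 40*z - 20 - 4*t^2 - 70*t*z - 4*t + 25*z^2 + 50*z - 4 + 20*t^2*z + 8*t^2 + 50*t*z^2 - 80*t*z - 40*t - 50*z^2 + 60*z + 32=4*t^2 - 32*t + z^2*(50*t - 25) + z*(20*t^2 - 150*t + 70) + 15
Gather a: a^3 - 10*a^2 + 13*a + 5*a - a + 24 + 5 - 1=a^3 - 10*a^2 + 17*a + 28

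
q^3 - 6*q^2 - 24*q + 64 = (q - 8)*(q - 2)*(q + 4)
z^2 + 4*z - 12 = (z - 2)*(z + 6)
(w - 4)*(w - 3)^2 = w^3 - 10*w^2 + 33*w - 36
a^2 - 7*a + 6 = (a - 6)*(a - 1)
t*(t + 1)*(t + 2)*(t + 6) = t^4 + 9*t^3 + 20*t^2 + 12*t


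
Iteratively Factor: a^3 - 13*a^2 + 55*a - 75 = (a - 3)*(a^2 - 10*a + 25) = (a - 5)*(a - 3)*(a - 5)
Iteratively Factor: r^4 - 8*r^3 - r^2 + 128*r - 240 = (r - 5)*(r^3 - 3*r^2 - 16*r + 48) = (r - 5)*(r - 4)*(r^2 + r - 12) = (r - 5)*(r - 4)*(r + 4)*(r - 3)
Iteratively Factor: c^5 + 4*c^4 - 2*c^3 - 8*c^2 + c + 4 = (c + 1)*(c^4 + 3*c^3 - 5*c^2 - 3*c + 4) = (c + 1)*(c + 4)*(c^3 - c^2 - c + 1) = (c - 1)*(c + 1)*(c + 4)*(c^2 - 1) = (c - 1)*(c + 1)^2*(c + 4)*(c - 1)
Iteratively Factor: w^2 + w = (w)*(w + 1)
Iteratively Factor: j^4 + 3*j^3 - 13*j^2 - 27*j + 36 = (j - 3)*(j^3 + 6*j^2 + 5*j - 12) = (j - 3)*(j - 1)*(j^2 + 7*j + 12) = (j - 3)*(j - 1)*(j + 4)*(j + 3)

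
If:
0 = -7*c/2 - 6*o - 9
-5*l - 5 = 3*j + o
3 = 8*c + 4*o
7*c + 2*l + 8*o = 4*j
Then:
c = 27/17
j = -1585/884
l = 124/221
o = -165/68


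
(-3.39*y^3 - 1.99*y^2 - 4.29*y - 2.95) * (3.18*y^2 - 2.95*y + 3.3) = -10.7802*y^5 + 3.6723*y^4 - 18.9587*y^3 - 3.2925*y^2 - 5.4545*y - 9.735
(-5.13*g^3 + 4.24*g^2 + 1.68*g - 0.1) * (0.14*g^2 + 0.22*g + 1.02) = -0.7182*g^5 - 0.535*g^4 - 4.0646*g^3 + 4.6804*g^2 + 1.6916*g - 0.102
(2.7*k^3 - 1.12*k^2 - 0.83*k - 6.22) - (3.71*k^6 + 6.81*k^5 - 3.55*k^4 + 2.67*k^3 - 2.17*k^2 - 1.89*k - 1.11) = -3.71*k^6 - 6.81*k^5 + 3.55*k^4 + 0.0300000000000002*k^3 + 1.05*k^2 + 1.06*k - 5.11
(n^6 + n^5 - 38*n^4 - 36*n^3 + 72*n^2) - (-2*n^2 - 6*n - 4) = n^6 + n^5 - 38*n^4 - 36*n^3 + 74*n^2 + 6*n + 4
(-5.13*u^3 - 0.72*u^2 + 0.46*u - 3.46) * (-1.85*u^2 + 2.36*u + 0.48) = 9.4905*u^5 - 10.7748*u^4 - 5.0126*u^3 + 7.141*u^2 - 7.9448*u - 1.6608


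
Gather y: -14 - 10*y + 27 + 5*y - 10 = 3 - 5*y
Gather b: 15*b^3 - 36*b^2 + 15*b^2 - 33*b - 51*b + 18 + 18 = 15*b^3 - 21*b^2 - 84*b + 36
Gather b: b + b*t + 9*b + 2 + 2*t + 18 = b*(t + 10) + 2*t + 20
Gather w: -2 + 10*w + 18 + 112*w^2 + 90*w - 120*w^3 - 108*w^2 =-120*w^3 + 4*w^2 + 100*w + 16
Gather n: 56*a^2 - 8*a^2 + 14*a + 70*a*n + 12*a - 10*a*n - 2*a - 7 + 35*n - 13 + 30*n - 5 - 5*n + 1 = 48*a^2 + 24*a + n*(60*a + 60) - 24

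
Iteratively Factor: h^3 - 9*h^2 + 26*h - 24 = (h - 4)*(h^2 - 5*h + 6) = (h - 4)*(h - 2)*(h - 3)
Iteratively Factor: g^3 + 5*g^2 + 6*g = (g + 2)*(g^2 + 3*g) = (g + 2)*(g + 3)*(g)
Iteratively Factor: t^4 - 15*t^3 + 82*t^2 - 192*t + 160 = (t - 5)*(t^3 - 10*t^2 + 32*t - 32) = (t - 5)*(t - 4)*(t^2 - 6*t + 8) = (t - 5)*(t - 4)*(t - 2)*(t - 4)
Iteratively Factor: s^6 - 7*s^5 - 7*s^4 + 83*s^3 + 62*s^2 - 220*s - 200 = (s + 1)*(s^5 - 8*s^4 + s^3 + 82*s^2 - 20*s - 200) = (s + 1)*(s + 2)*(s^4 - 10*s^3 + 21*s^2 + 40*s - 100) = (s + 1)*(s + 2)^2*(s^3 - 12*s^2 + 45*s - 50) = (s - 5)*(s + 1)*(s + 2)^2*(s^2 - 7*s + 10) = (s - 5)^2*(s + 1)*(s + 2)^2*(s - 2)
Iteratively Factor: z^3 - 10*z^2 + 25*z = (z - 5)*(z^2 - 5*z) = z*(z - 5)*(z - 5)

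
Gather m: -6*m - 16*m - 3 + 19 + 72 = 88 - 22*m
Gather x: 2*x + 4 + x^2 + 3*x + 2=x^2 + 5*x + 6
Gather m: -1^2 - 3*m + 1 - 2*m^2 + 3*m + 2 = 2 - 2*m^2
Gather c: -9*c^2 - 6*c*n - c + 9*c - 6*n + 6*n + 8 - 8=-9*c^2 + c*(8 - 6*n)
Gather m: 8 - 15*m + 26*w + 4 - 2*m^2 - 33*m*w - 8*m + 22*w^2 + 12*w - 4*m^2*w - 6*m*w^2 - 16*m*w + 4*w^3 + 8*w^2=m^2*(-4*w - 2) + m*(-6*w^2 - 49*w - 23) + 4*w^3 + 30*w^2 + 38*w + 12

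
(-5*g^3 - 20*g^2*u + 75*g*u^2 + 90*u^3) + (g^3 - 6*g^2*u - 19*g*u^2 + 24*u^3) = -4*g^3 - 26*g^2*u + 56*g*u^2 + 114*u^3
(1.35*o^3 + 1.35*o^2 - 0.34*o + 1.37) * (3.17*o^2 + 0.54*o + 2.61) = 4.2795*o^5 + 5.0085*o^4 + 3.1747*o^3 + 7.6828*o^2 - 0.1476*o + 3.5757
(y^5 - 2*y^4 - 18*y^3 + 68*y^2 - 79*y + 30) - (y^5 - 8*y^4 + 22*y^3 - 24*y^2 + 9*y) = 6*y^4 - 40*y^3 + 92*y^2 - 88*y + 30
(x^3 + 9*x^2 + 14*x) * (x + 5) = x^4 + 14*x^3 + 59*x^2 + 70*x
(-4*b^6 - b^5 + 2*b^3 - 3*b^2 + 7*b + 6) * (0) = 0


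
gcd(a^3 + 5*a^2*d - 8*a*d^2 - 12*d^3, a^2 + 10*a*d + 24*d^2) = a + 6*d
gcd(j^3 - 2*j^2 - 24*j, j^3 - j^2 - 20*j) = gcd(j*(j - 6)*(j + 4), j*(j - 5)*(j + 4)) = j^2 + 4*j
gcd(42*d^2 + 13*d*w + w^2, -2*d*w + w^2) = 1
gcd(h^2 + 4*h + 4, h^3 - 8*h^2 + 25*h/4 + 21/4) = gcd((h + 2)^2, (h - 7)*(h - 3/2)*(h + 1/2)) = 1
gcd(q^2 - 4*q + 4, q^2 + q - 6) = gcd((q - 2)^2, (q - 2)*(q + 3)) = q - 2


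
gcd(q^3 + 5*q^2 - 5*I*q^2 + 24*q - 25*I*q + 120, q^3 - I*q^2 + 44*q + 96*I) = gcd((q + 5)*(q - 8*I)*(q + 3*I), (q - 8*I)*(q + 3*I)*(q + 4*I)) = q^2 - 5*I*q + 24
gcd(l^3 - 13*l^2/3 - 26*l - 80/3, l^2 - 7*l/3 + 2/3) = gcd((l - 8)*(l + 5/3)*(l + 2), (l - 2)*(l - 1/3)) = 1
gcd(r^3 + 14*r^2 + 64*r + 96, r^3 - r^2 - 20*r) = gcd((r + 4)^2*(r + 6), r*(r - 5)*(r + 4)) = r + 4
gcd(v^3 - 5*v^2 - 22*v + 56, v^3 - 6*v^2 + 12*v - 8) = v - 2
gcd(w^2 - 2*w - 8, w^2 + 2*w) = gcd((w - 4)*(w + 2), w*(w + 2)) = w + 2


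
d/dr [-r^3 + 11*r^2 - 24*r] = -3*r^2 + 22*r - 24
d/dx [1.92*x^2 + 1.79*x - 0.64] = 3.84*x + 1.79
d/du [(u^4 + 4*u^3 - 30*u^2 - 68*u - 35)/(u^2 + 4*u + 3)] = 2*(u^3 + 6*u^2 + 9*u - 32)/(u^2 + 6*u + 9)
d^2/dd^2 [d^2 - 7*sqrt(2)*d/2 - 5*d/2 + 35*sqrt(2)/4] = 2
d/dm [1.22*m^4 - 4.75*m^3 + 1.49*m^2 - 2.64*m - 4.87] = 4.88*m^3 - 14.25*m^2 + 2.98*m - 2.64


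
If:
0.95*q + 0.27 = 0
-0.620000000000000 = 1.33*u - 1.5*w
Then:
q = -0.28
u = 1.12781954887218*w - 0.466165413533835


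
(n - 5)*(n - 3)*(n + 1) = n^3 - 7*n^2 + 7*n + 15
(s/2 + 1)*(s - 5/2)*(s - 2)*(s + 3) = s^4/2 + s^3/4 - 23*s^2/4 - s + 15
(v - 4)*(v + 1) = v^2 - 3*v - 4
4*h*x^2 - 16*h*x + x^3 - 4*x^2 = x*(4*h + x)*(x - 4)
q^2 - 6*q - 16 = (q - 8)*(q + 2)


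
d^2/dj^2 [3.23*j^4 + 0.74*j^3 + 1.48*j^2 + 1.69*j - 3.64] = 38.76*j^2 + 4.44*j + 2.96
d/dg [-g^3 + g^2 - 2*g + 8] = -3*g^2 + 2*g - 2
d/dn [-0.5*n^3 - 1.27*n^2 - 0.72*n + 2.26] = -1.5*n^2 - 2.54*n - 0.72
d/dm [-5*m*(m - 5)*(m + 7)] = -15*m^2 - 20*m + 175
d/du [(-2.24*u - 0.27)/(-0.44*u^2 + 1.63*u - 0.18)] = (-0.9856*u^2 - 0.2376*u + 0.8433)/(0.1936*u^4 - 1.4344*u^3 + 2.8153*u^2 - 0.5868*u + 0.0324)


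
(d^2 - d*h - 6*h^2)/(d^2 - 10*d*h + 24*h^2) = (d^2 - d*h - 6*h^2)/(d^2 - 10*d*h + 24*h^2)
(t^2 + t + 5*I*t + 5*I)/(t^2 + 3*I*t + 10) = (t + 1)/(t - 2*I)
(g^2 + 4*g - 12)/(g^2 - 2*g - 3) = (-g^2 - 4*g + 12)/(-g^2 + 2*g + 3)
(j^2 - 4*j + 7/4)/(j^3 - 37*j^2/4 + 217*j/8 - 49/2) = 2*(2*j - 1)/(4*j^2 - 23*j + 28)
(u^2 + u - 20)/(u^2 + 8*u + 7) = (u^2 + u - 20)/(u^2 + 8*u + 7)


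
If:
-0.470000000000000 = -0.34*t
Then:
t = 1.38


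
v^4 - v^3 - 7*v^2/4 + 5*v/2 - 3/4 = (v - 1)^2*(v - 1/2)*(v + 3/2)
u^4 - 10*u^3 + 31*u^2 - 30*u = u*(u - 5)*(u - 3)*(u - 2)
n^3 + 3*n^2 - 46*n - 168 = (n - 7)*(n + 4)*(n + 6)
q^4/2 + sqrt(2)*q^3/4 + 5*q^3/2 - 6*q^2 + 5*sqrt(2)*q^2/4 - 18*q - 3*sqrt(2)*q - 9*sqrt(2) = (q/2 + 1)*(q - 3)*(q + 6)*(q + sqrt(2)/2)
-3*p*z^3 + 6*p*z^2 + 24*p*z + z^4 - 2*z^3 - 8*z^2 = z*(-3*p + z)*(z - 4)*(z + 2)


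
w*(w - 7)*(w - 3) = w^3 - 10*w^2 + 21*w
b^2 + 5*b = b*(b + 5)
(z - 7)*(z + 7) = z^2 - 49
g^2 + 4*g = g*(g + 4)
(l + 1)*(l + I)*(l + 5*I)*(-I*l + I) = -I*l^4 + 6*l^3 + 6*I*l^2 - 6*l - 5*I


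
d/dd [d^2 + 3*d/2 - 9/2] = 2*d + 3/2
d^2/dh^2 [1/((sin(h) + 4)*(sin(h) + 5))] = (-4*sin(h)^4 - 27*sin(h)^3 + 5*sin(h)^2 + 234*sin(h) + 122)/((sin(h) + 4)^3*(sin(h) + 5)^3)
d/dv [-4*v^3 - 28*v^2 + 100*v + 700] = -12*v^2 - 56*v + 100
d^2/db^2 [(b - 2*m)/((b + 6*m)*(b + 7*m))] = 2*(b^3 - 6*b^2*m - 204*b*m^2 - 800*m^3)/(b^6 + 39*b^5*m + 633*b^4*m^2 + 5473*b^3*m^3 + 26586*b^2*m^4 + 68796*b*m^5 + 74088*m^6)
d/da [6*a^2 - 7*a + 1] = 12*a - 7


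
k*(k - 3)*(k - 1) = k^3 - 4*k^2 + 3*k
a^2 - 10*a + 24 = (a - 6)*(a - 4)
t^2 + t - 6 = (t - 2)*(t + 3)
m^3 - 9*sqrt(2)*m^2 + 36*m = m*(m - 6*sqrt(2))*(m - 3*sqrt(2))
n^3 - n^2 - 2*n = n*(n - 2)*(n + 1)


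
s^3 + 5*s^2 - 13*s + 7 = (s - 1)^2*(s + 7)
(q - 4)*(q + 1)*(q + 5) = q^3 + 2*q^2 - 19*q - 20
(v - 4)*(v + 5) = v^2 + v - 20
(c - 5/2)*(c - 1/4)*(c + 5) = c^3 + 9*c^2/4 - 105*c/8 + 25/8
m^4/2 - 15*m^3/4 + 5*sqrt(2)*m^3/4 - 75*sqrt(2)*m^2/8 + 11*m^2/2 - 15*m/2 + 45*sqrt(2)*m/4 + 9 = (m/2 + sqrt(2))*(m - 6)*(m - 3/2)*(m + sqrt(2)/2)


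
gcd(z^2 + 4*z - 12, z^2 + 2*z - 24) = z + 6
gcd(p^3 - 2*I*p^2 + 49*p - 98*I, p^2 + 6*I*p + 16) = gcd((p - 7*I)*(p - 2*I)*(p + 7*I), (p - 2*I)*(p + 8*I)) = p - 2*I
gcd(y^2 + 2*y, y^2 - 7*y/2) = y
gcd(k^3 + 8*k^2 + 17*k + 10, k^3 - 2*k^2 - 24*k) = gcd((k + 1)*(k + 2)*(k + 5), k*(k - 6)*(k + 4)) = 1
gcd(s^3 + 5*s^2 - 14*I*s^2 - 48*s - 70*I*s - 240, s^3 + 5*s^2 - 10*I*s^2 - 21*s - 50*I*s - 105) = s + 5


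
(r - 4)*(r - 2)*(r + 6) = r^3 - 28*r + 48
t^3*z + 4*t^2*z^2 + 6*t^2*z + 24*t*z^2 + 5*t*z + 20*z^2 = (t + 5)*(t + 4*z)*(t*z + z)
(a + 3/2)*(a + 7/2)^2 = a^3 + 17*a^2/2 + 91*a/4 + 147/8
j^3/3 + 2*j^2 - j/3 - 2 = (j/3 + 1/3)*(j - 1)*(j + 6)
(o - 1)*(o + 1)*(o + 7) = o^3 + 7*o^2 - o - 7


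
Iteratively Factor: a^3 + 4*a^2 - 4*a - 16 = (a - 2)*(a^2 + 6*a + 8) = (a - 2)*(a + 2)*(a + 4)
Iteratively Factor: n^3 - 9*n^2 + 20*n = (n - 5)*(n^2 - 4*n) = (n - 5)*(n - 4)*(n)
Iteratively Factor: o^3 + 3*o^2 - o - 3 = (o + 1)*(o^2 + 2*o - 3) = (o - 1)*(o + 1)*(o + 3)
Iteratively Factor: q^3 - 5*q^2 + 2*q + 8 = (q - 2)*(q^2 - 3*q - 4) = (q - 2)*(q + 1)*(q - 4)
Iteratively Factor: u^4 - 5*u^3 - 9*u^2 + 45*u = (u - 3)*(u^3 - 2*u^2 - 15*u) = u*(u - 3)*(u^2 - 2*u - 15) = u*(u - 3)*(u + 3)*(u - 5)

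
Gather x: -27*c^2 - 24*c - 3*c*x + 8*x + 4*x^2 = -27*c^2 - 24*c + 4*x^2 + x*(8 - 3*c)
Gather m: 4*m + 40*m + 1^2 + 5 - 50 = 44*m - 44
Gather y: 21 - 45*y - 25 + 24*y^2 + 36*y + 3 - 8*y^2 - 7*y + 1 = 16*y^2 - 16*y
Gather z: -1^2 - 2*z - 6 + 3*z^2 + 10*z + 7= 3*z^2 + 8*z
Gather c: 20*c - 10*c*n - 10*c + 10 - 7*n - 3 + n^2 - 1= c*(10 - 10*n) + n^2 - 7*n + 6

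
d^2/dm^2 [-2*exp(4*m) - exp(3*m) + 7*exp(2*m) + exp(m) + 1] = (-32*exp(3*m) - 9*exp(2*m) + 28*exp(m) + 1)*exp(m)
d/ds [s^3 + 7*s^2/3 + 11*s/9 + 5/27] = 3*s^2 + 14*s/3 + 11/9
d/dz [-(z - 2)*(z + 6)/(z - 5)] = (-z^2 + 10*z + 8)/(z^2 - 10*z + 25)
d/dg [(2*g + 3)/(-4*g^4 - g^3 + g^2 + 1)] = (-8*g^4 - 2*g^3 + 2*g^2 + g*(2*g + 3)*(16*g^2 + 3*g - 2) + 2)/(4*g^4 + g^3 - g^2 - 1)^2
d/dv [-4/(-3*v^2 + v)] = 4*(1 - 6*v)/(v^2*(3*v - 1)^2)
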